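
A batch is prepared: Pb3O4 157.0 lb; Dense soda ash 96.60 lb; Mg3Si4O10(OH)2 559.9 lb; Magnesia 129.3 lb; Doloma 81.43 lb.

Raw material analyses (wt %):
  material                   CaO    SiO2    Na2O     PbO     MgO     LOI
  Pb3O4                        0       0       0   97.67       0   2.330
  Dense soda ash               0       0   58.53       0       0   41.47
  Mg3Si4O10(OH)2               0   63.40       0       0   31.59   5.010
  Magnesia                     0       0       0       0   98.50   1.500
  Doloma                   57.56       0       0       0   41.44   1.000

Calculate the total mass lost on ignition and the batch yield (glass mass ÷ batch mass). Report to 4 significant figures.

LOI loss = 74.52 lb; glass = 949.7 lb; yield = 92.72%

Mid-chain values appear with 4-significant-figure rounding as written — each numeric step runs at full precision at every stage; every reported result sees exactly one rounding; all derived quantities (the five compositions, the totals, glass mass, the yield, LOI) are computed in full float precision from the weighed amounts at 949.7 lb of glass, as written in the problem or answer text.
Each material's LOI contribution:
  Pb3O4: 157.0 × 0.02330 = 3.658 lb
  Dense soda ash: 96.60 × 0.4147 = 40.06 lb
  Mg3Si4O10(OH)2: 559.9 × 0.05010 = 28.05 lb
  Magnesia: 129.3 × 0.01500 = 1.940 lb
  Doloma: 81.43 × 0.01000 = 0.8143 lb
Total LOI = 74.52 lb
Glass = batch − LOI = 1024 − 74.52 = 949.7 lb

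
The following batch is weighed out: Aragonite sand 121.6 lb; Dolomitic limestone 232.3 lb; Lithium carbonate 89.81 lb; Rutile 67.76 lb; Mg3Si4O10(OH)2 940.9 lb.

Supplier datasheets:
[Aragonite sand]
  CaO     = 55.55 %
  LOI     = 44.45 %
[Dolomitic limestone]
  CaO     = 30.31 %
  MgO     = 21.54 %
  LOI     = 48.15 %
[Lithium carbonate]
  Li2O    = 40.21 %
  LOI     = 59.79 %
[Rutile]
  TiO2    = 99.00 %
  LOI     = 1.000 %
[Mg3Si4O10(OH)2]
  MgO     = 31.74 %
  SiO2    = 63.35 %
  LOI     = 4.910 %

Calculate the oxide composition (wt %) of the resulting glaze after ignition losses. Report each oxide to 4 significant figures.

Each numeric step maintains full float precision in every operation. Mid-chain values are shown, with 4-significant-digit rounding, in the printout. Every reported figure sees exactly one rounding — all derived quantities are carried from the weighed amounts per 1186 lb of glass at exact precision (ignition loss, totals, yield, five oxide percentages, net glass mass), as given in either problem or answer.
Delivered oxide masses:
  TiO2: 67.76·0.9900 = 67.08 lb
  CaO: 121.6·0.5555 + 232.3·0.3031 = 138.0 lb
  MgO: 232.3·0.2154 + 940.9·0.3174 = 348.7 lb
  Li2O: 89.81·0.4021 = 36.11 lb
  SiO2: 940.9·0.6335 = 596.1 lb
LOI: 121.6·0.4445 + 232.3·0.4815 + 89.81·0.5979 + 67.76·0.01000 + 940.9·0.04910 = 266.5 lb
The glass mass, total less LOI, = 1452 − 266.5 = 1186 lb (consistent with Σ oxide mass)
percent share: oxide ÷ glass, ×100

Glass mass = 1186 lb (batch 1452 − LOI 266.5).
Composition: TiO2 5.657%, CaO 11.63%, MgO 29.40%, Li2O 3.045%, SiO2 50.26%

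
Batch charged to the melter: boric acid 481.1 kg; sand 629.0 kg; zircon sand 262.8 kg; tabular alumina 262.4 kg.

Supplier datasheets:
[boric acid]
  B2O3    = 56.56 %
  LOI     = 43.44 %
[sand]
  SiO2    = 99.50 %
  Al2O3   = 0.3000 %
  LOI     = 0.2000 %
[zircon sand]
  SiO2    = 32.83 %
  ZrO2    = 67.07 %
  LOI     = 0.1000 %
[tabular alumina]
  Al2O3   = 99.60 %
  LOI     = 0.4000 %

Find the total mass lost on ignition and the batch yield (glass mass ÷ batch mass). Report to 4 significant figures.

LOI loss = 211.6 kg; glass = 1424 kg; yield = 87.06%

Intermediates appear rounded to 4 significant digits between the steps — the whole derivation runs at exact precision at each step — every reported result is rounded once only — all derived quantities, which include yield, glass mass, the four compositions, the totals, ignition loss, are rebuilt at full float precision, exactly as shown in question or answer, using the weight values for 1424 kg of glass.
Material-by-material LOI:
  boric acid: 481.1 × 0.4344 = 209.0 kg
  sand: 629.0 × 0.002000 = 1.258 kg
  zircon sand: 262.8 × 0.001000 = 0.2628 kg
  tabular alumina: 262.4 × 0.004000 = 1.050 kg
Total LOI = 211.6 kg
Glass = batch − LOI = 1635 − 211.6 = 1424 kg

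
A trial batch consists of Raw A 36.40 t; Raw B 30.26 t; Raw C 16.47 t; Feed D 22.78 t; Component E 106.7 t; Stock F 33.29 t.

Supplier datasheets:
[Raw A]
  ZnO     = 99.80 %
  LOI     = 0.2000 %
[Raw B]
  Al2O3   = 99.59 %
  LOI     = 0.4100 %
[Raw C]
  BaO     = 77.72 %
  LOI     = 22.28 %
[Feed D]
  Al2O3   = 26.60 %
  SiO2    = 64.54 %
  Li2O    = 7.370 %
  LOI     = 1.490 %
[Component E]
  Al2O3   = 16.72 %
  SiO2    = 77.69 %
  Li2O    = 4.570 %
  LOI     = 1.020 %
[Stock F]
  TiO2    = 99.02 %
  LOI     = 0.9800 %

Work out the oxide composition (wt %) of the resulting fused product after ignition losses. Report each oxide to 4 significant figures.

Glass mass = 240.3 t (batch 245.9 − LOI 5.620).
Composition: ZnO 15.12%, TiO2 13.72%, BaO 5.327%, Al2O3 22.49%, SiO2 40.62%, Li2O 2.728%

Working values appear rounded to four significant figures in the printout. All internal work holds full precision at all times; each reported figure is rounded exactly once. The derived quantities, including yield, net glass mass, the six compositions, ignition loss, the totals, are recomputed starting from the weights at 240.3 t of glass at exact precision, as quoted within the problem or answer text.
What the batch supplies per oxide:
  ZnO: 36.40·0.9980 = 36.33 t
  TiO2: 33.29·0.9902 = 32.96 t
  BaO: 16.47·0.7772 = 12.80 t
  Al2O3: 30.26·0.9959 + 22.78·0.2660 + 106.7·0.1672 = 54.04 t
  SiO2: 22.78·0.6454 + 106.7·0.7769 = 97.60 t
  Li2O: 22.78·0.07370 + 106.7·0.04570 = 6.555 t
LOI: 36.40·0.002000 + 30.26·0.004100 + 16.47·0.2228 + 22.78·0.01490 + 106.7·0.01020 + 33.29·0.009800 = 5.620 t
Resulting glass, batch − LOI: 245.9 − 5.620 = 240.3 t (matching Σ of the oxides)
wt % = 100 × oxide mass / glass mass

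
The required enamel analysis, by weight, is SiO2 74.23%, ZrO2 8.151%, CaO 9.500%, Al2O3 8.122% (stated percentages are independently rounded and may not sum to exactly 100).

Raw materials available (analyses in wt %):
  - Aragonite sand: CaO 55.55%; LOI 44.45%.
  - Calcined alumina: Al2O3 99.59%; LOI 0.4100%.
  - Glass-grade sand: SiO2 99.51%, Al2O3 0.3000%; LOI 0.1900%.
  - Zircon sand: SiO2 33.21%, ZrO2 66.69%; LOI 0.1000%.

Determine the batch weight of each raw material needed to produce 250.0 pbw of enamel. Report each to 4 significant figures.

Batch per 250.0 pbw enamel:
  Aragonite sand: 42.75 pbw
  Calcined alumina: 19.86 pbw
  Glass-grade sand: 176.3 pbw
  Zircon sand: 30.56 pbw
Total batch = 269.5 pbw; LOI loss = 19.45 pbw; yield = 92.78%

Full precision is maintained at all times — values along the way are displayed, rounded to four significant digits, between the steps. Each reported result takes just one rounding — the derived quantities are rebuilt at full float precision (the yield, LOI, totals, four oxide percentages, net glass mass) using the weight values for 250.0 pbw of glass as given in the problem or the answer.
Target masses of each oxide per 250.0 pbw enamel:
  SiO2: 74.23% × 250.0 = 185.6 pbw
  ZrO2: 8.151% × 250.0 = 20.38 pbw
  CaO: 9.500% × 250.0 = 23.75 pbw
  Al2O3: 8.122% × 250.0 = 20.30 pbw
A balance pass over the oxides, from the weights as reported, per the basis as stated (target by target, the sums agree net of answer rounding effects):
  SiO2: 176.3·0.9951 + 30.56·0.3321 = 185.6 pbw (target 185.6 pbw)
  ZrO2: 30.56·0.6669 = 20.38 pbw (target 20.38 pbw)
  CaO: 42.75·0.5555 = 23.75 pbw (target 23.75 pbw)
  Al2O3: 19.86·0.9959 + 176.3·0.003000 = 20.31 pbw (target 20.30 pbw)
Glass-mass closure: batch Σ − ignition loss = 250.0 pbw (targets for the oxides total 250.0 pbw; stated basis 250.0 pbw — gaps are rounding artifacts).
Summing the batch: Σ batch = 269.5 pbw; Σ batch·LOI gives LOI loss = 19.45 pbw; yield, glass over the total, = 92.78%.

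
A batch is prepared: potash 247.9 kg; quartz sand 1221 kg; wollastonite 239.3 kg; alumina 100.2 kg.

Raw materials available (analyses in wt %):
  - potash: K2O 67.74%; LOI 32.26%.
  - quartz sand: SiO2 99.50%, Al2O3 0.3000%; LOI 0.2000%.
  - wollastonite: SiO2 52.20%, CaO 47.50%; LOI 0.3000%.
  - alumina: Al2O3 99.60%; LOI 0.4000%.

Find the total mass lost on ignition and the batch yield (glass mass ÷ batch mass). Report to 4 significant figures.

LOI loss = 83.53 kg; glass = 1725 kg; yield = 95.38%

In-progress results are displayed, with 4-significant-figure rounding, across the worked steps — the working math holds full precision in every operation — every reported result takes just one rounding. Derived quantities, including four oxide percentages, glass mass, LOI, the totals, yield, are recomputed starting from the weights for 1725 kg of glass in exact precision as given in the question or the answer.
Ignition loss by material:
  potash: 247.9 × 0.3226 = 79.97 kg
  quartz sand: 1221 × 0.002000 = 2.442 kg
  wollastonite: 239.3 × 0.003000 = 0.7179 kg
  alumina: 100.2 × 0.004000 = 0.4008 kg
Total LOI = 83.53 kg
Glass = batch − LOI = 1808 − 83.53 = 1725 kg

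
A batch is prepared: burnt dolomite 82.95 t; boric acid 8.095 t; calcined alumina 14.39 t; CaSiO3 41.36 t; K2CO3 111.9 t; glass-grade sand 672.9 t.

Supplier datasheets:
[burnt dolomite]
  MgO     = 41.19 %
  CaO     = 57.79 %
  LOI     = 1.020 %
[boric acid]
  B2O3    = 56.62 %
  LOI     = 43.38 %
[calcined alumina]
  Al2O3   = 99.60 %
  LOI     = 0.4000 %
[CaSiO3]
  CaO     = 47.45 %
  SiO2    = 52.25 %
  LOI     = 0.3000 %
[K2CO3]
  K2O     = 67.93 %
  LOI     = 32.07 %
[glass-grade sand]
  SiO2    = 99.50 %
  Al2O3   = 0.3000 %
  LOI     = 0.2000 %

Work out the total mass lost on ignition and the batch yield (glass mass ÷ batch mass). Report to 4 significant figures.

The whole derivation holds full float precision end to end; the intermediate values appear rounded off to 4 significant digits as written; each reported number carries a single rounding — the derived quantities, which include the six compositions, totals, yield, glass mass, LOI, are re-derived in full precision, exactly as printed in the problem or answer text, starting from the weights for 889.8 t of glass.
Ignition loss by material:
  burnt dolomite: 82.95 × 0.01020 = 0.8461 t
  boric acid: 8.095 × 0.4338 = 3.512 t
  calcined alumina: 14.39 × 0.004000 = 0.05756 t
  CaSiO3: 41.36 × 0.003000 = 0.1241 t
  K2CO3: 111.9 × 0.3207 = 35.89 t
  glass-grade sand: 672.9 × 0.002000 = 1.346 t
Total LOI = 41.77 t
Glass = batch − LOI = 931.6 − 41.77 = 889.8 t

LOI loss = 41.77 t; glass = 889.8 t; yield = 95.52%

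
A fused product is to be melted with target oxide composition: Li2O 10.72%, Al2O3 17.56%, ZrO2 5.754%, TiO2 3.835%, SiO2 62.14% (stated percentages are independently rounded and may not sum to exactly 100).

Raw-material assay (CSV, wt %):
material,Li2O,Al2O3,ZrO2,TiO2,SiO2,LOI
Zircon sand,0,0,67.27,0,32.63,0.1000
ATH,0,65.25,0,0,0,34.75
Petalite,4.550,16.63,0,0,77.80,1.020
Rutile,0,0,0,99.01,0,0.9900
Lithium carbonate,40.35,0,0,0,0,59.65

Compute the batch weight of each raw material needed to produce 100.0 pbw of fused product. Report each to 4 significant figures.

All arithmetic maintains exact precision all the way through; working values are shown rounded to 4 significant figures. A single rounding produces each reported number. All derived quantities, including five oxide percentages, the totals, ignition loss, yield, net glass mass, are carried from the batch weights at 100.0 pbw of glass in exact precision, as written in either problem or answer.
The oxide mass targets at 100.0 pbw fused product:
  Li2O: 10.72% × 100.0 = 10.72 pbw
  Al2O3: 17.56% × 100.0 = 17.56 pbw
  ZrO2: 5.754% × 100.0 = 5.754 pbw
  TiO2: 3.835% × 100.0 = 3.835 pbw
  SiO2: 62.14% × 100.0 = 62.14 pbw
Checking each oxide sum using the reported weights, at the basis given (summed amounts equal target values inside rounding margins):
  Li2O: 76.28·0.04550 + 17.97·0.4035 = 10.72 pbw (target 10.72 pbw)
  Al2O3: 7.470·0.6525 + 76.28·0.1663 = 17.56 pbw (target 17.56 pbw)
  ZrO2: 8.554·0.6727 = 5.754 pbw (target 5.754 pbw)
  TiO2: 3.873·0.9901 = 3.835 pbw (target 3.835 pbw)
  SiO2: 8.554·0.3263 + 76.28·0.7780 = 62.14 pbw (target 62.14 pbw)
Mass balance on the glass: total batch − LOI = 100.0 pbw (the Σ of target masses is 100.0 pbw; basis as stated: 100.0 pbw — differing by rounding only).
Batch total: Σ batch = 114.1 pbw; the LOI term Σ batch·LOI equals 14.14 pbw; yield, glass over the total, = 87.61%.

Batch per 100.0 pbw fused product:
  Zircon sand: 8.554 pbw
  ATH: 7.470 pbw
  Petalite: 76.28 pbw
  Rutile: 3.873 pbw
  Lithium carbonate: 17.97 pbw
Total batch = 114.1 pbw; LOI loss = 14.14 pbw; yield = 87.61%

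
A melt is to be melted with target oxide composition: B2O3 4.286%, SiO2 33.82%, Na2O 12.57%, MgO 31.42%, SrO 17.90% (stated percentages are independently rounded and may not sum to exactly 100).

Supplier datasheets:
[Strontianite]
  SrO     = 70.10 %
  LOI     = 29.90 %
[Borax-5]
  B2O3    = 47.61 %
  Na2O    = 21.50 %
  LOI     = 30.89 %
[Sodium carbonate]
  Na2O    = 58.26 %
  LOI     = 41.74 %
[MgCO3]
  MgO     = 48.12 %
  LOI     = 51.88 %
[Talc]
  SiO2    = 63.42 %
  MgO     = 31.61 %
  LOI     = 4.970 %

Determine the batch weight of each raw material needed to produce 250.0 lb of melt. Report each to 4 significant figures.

In-progress results are displayed rounded to four significant digits across the worked steps; each numeric step carries full float precision at every stage. Each reported number sees exactly one rounding — derived quantities are rebuilt starting from the weights per 250.0 lb of glass in exact precision (net glass mass, the totals, LOI, yield, five oxide percentages), as they appear in the problem or answer text.
The oxide mass targets at 250.0 lb melt:
  B2O3: 4.286% × 250.0 = 10.72 lb
  SiO2: 33.82% × 250.0 = 84.55 lb
  Na2O: 12.57% × 250.0 = 31.42 lb
  MgO: 31.42% × 250.0 = 78.55 lb
  SrO: 17.90% × 250.0 = 44.75 lb
Checking each oxide sum from the weights as reported, for the quoted basis mass (summed amounts equal target values net of answer rounding effects):
  B2O3: 22.51·0.4761 = 10.72 lb (target 10.72 lb)
  SiO2: 133.3·0.6342 = 84.54 lb (target 84.55 lb)
  Na2O: 22.51·0.2150 + 45.63·0.5826 = 31.42 lb (target 31.42 lb)
  MgO: 75.66·0.4812 + 133.3·0.3161 = 78.54 lb (target 78.55 lb)
  SrO: 63.84·0.7010 = 44.75 lb (target 44.75 lb)
Auditing the glass mass value: Σ batch − LOI loss = 250.0 lb (targets for the oxides total 250.0 lb; with the basis standing at 250.0 lb — rounding explains the deltas).
Total batch = Σ batch = 340.9 lb; the LOI term Σ batch·LOI equals 90.96 lb; yield: glass divided by total = 73.32%.

Batch per 250.0 lb melt:
  Strontianite: 63.84 lb
  Borax-5: 22.51 lb
  Sodium carbonate: 45.63 lb
  MgCO3: 75.66 lb
  Talc: 133.3 lb
Total batch = 340.9 lb; LOI loss = 90.96 lb; yield = 73.32%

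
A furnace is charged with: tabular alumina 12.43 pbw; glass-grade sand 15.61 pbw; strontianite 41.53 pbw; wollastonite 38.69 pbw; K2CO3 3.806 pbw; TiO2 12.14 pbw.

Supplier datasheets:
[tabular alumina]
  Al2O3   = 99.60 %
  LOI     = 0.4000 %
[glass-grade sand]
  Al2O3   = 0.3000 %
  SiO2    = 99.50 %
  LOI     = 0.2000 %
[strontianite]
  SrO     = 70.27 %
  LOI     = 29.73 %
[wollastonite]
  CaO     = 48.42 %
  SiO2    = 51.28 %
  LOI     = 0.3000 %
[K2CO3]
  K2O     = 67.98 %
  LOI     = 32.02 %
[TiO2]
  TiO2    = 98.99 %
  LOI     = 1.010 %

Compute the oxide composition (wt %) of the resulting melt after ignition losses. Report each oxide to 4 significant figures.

The working math runs at full precision throughout — in-progress results are shown, rounded to four significant digits, as written; each reported number takes just one rounding. Derived quantities are recomputed starting from the weights at 110.3 pbw of glass at exact precision (glass mass, the six compositions, the totals, yield, ignition loss), as set out in problem or answer.
Oxide masses out of the charge:
  K2O: 3.806·0.6798 = 2.587 pbw
  Al2O3: 12.43·0.9960 + 15.61·0.003000 = 12.43 pbw
  TiO2: 12.14·0.9899 = 12.02 pbw
  CaO: 38.69·0.4842 = 18.73 pbw
  SiO2: 15.61·0.9950 + 38.69·0.5128 = 35.37 pbw
  SrO: 41.53·0.7027 = 29.18 pbw
LOI: 12.43·0.004000 + 15.61·0.002000 + 41.53·0.2973 + 38.69·0.003000 + 3.806·0.3202 + 12.14·0.01010 = 13.89 pbw
Net of LOI, the glass mass = 124.2 − 13.89 = 110.3 pbw (= Σ oxide masses)
wt % = oxide mass / glass mass × 100

Glass mass = 110.3 pbw (batch 124.2 − LOI 13.89).
Composition: K2O 2.345%, Al2O3 11.26%, TiO2 10.89%, CaO 16.98%, SiO2 32.06%, SrO 26.45%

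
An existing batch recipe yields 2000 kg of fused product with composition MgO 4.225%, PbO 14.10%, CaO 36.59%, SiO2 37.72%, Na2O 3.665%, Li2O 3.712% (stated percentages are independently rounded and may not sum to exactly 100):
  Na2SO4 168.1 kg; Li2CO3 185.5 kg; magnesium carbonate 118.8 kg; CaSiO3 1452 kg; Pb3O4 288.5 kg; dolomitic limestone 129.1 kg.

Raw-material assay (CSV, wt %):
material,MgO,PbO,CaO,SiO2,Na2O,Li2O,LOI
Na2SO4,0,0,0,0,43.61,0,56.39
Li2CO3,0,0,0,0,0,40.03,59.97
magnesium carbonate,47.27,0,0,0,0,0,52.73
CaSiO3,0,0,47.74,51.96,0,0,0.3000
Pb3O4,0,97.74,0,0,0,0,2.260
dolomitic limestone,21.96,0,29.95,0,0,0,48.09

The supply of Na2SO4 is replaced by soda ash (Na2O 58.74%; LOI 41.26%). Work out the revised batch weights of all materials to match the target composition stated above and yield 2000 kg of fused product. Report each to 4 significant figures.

Revised batch per 2000 kg fused product:
  soda ash: 124.8 kg
  Li2CO3: 185.5 kg
  magnesium carbonate: 118.8 kg
  CaSiO3: 1452 kg
  Pb3O4: 288.5 kg
  dolomitic limestone: 129.1 kg
Total batch = 2299 kg; LOI loss = 298.3 kg

Each numeric step keeps full float precision at all times. Mid-chain values are displayed (rounded to four significant figures) on the page. A single rounding yields each reported number — the derived quantities are carried using the weight values at 2000 kg of glass at exact precision (totals, the six compositions, glass mass, yield, ignition loss) as given in the problem or the answer.
Oxide mass targets, per 2000 kg fused product:
  MgO: 4.225% × 2000 = 84.50 kg
  PbO: 14.10% × 2000 = 282.0 kg
  CaO: 36.59% × 2000 = 731.8 kg
  SiO2: 37.72% × 2000 = 754.4 kg
  Na2O: 3.665% × 2000 = 73.30 kg
  Li2O: 3.712% × 2000 = 74.24 kg
Sums-versus-targets review per the reported batch figures, versus the basis set out (target by target, the sums agree up to rounding of the answer):
  MgO: 118.8·0.4727 + 129.1·0.2196 = 84.51 kg (target 84.50 kg)
  PbO: 288.5·0.9774 = 282.0 kg (target 282.0 kg)
  CaO: 1452·0.4774 + 129.1·0.2995 = 731.9 kg (target 731.8 kg)
  SiO2: 1452·0.5196 = 754.5 kg (target 754.4 kg)
  Na2O: 124.8·0.5874 = 73.31 kg (target 73.30 kg)
  Li2O: 185.5·0.4003 = 74.26 kg (target 74.24 kg)
Consistency of the glass mass: whole batch net of LOI = 2000 kg (the targets, summed, come to 2000 kg; with the basis standing at 2000 kg — deltas are rounding alone).
Batch total: Σ batch = 2299 kg; loss to ignition Σ batch·LOI = 298.3 kg; yield = glass ÷ total batch = 87.02%.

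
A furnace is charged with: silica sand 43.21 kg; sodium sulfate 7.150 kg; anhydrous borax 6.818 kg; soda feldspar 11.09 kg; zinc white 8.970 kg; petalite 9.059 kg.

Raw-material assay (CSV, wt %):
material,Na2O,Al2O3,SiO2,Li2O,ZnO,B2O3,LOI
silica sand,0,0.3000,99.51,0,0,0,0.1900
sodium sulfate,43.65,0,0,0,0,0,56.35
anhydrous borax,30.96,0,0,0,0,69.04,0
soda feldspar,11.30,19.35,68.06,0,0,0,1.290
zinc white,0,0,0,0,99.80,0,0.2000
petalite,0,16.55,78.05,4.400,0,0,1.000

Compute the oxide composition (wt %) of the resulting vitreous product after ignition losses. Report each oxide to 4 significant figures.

Glass mass = 81.93 kg (batch 86.30 − LOI 4.363).
Composition: Na2O 7.915%, Al2O3 4.607%, SiO2 70.32%, Li2O 0.4865%, ZnO 10.93%, B2O3 5.745%

Values along the way appear (rounded to 4 significant figures) in the working. All internal work carries full float precision all the way through; exactly one rounding lands on each reported value — derived quantities are recomputed in full precision (the six compositions, glass mass, ignition loss, the totals, yield) using the weight values at 81.93 kg of glass precisely as stated by question or answer.
Oxide masses out of the charge:
  Na2O: 7.150·0.4365 + 6.818·0.3096 + 11.09·0.1130 = 6.485 kg
  Al2O3: 43.21·0.003000 + 11.09·0.1935 + 9.059·0.1655 = 3.775 kg
  SiO2: 43.21·0.9951 + 11.09·0.6806 + 9.059·0.7805 = 57.62 kg
  Li2O: 9.059·0.04400 = 0.3986 kg
  ZnO: 8.970·0.9980 = 8.952 kg
  B2O3: 6.818·0.6904 = 4.707 kg
LOI: 43.21·0.001900 + 7.150·0.5635 + 11.09·0.01290 + 8.970·0.002000 + 9.059·0.01000 = 4.363 kg
Net of LOI, the glass mass = 86.30 − 4.363 = 81.93 kg (= the summed oxide contributions)
percent share: oxide ÷ glass, ×100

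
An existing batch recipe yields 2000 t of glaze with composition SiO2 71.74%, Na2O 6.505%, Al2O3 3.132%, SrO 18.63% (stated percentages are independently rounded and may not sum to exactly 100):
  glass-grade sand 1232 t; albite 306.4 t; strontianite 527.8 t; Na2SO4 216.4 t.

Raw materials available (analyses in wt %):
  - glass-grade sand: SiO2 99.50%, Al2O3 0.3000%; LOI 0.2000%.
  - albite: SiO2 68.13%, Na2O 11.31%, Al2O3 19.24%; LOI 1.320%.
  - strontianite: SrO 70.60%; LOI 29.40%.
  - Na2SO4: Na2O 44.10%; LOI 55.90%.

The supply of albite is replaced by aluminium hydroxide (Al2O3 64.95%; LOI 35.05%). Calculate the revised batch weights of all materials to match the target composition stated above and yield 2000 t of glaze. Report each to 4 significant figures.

The intermediate values appear (rounded to four significant digits) in the working — all arithmetic holds exact precision all the way through. A single rounding produces each reported number — the derived quantities are carried from the weighed amounts for 2000 t of glass at full precision (LOI, totals, glass mass, the four compositions, yield) as written in question or answer.
The oxide mass targets at 2000 t glaze:
  SiO2: 71.74% × 2000 = 1435 t
  Na2O: 6.505% × 2000 = 130.1 t
  Al2O3: 3.132% × 2000 = 62.64 t
  SrO: 18.63% × 2000 = 372.6 t
Verifying the oxide balance on the weights just shown, for the quoted basis mass (target by target, the sums agree modulo rounding of the values):
  SiO2: 1442·0.9950 = 1435 t (target 1435 t)
  Na2O: 295.0·0.4410 = 130.1 t (target 130.1 t)
  Al2O3: 1442·0.003000 + 89.78·0.6495 = 62.64 t (target 62.64 t)
  SrO: 527.8·0.7060 = 372.6 t (target 372.6 t)
Consistency of the glass mass: Σ batch − LOI loss = 2000 t (summing oxide targets gives 2000 t; versus the stated basis of 2000 t — gaps are rounding artifacts).
Adding the batch up: Σ batch = 2355 t; the LOI term Σ batch·LOI equals 354.4 t; yield = glass ÷ total batch = 84.95%.

Revised batch per 2000 t glaze:
  glass-grade sand: 1442 t
  aluminium hydroxide: 89.78 t
  strontianite: 527.8 t
  Na2SO4: 295.0 t
Total batch = 2355 t; LOI loss = 354.4 t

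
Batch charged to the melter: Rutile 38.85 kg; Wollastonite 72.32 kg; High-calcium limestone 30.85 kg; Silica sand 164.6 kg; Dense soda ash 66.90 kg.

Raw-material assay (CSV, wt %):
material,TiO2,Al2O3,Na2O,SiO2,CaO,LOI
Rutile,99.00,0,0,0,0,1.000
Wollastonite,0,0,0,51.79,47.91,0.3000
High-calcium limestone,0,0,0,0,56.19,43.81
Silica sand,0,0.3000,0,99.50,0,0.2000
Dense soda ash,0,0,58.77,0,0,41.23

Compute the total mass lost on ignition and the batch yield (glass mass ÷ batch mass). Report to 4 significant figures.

The working math keeps full precision from start to finish. Values along the way are displayed (rounded to 4 significant digits) within the worked lines — exactly one rounding lands on every reported number; the derived quantities (glass mass, yield, ignition loss, the five compositions, the totals) are rebuilt in full precision from the weighed amounts on 331.5 kg of glass, exactly as shown in the problem or answer text.
Material-by-material LOI:
  Rutile: 38.85 × 0.01000 = 0.3885 kg
  Wollastonite: 72.32 × 0.003000 = 0.2170 kg
  High-calcium limestone: 30.85 × 0.4381 = 13.52 kg
  Silica sand: 164.6 × 0.002000 = 0.3292 kg
  Dense soda ash: 66.90 × 0.4123 = 27.58 kg
Total LOI = 42.03 kg
Glass = batch − LOI = 373.5 − 42.03 = 331.5 kg

LOI loss = 42.03 kg; glass = 331.5 kg; yield = 88.75%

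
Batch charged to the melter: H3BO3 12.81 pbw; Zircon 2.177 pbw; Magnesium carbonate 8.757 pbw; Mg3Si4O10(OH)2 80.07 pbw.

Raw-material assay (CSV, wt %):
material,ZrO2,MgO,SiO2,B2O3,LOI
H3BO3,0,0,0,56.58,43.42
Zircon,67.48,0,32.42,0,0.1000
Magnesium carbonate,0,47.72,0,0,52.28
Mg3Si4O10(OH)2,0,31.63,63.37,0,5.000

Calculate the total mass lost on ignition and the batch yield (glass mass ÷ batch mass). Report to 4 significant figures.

LOI loss = 14.15 pbw; glass = 89.67 pbw; yield = 86.37%

The whole derivation holds full float precision at each step. Mid-chain values appear rounded to four significant figures alongside each step. Exactly one rounding goes into each reported value; all derived quantities (ignition loss, glass mass, yield, totals, four oxide percentages) are re-derived from the weighed amounts for 89.67 pbw of glass at full float precision as they appear in question or answer.
Each material's LOI contribution:
  H3BO3: 12.81 × 0.4342 = 5.562 pbw
  Zircon: 2.177 × 0.001000 = 0.002177 pbw
  Magnesium carbonate: 8.757 × 0.5228 = 4.578 pbw
  Mg3Si4O10(OH)2: 80.07 × 0.05000 = 4.003 pbw
Total LOI = 14.15 pbw
Glass = batch − LOI = 103.8 − 14.15 = 89.67 pbw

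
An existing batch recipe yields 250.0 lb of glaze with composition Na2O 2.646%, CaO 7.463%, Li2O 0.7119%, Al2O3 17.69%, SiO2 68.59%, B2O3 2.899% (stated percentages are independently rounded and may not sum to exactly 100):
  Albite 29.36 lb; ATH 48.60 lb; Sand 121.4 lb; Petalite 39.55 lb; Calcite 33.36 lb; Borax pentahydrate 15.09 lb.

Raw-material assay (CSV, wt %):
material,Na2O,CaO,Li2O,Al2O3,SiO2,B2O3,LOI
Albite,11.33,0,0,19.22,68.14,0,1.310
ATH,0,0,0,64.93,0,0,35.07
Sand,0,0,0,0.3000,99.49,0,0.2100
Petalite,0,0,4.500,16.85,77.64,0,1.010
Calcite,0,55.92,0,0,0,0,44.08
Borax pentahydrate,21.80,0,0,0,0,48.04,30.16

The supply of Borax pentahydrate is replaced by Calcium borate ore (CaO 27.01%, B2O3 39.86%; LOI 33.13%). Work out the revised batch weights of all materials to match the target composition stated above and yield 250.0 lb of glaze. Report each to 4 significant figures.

Rounding to 4 significant digits applies to each intermediate as printed — every computation carries full precision all the way through; exactly one rounding lands on each reported number; derived quantities, which include the yield, totals, the six compositions, net glass mass, LOI, are carried at full float precision, exactly as printed in the problem or the answer, using the weight values for 250.0 lb of glass.
The oxide mass targets at 250.0 lb glaze:
  Na2O: 2.646% × 250.0 = 6.615 lb
  CaO: 7.463% × 250.0 = 18.66 lb
  Li2O: 0.7119% × 250.0 = 1.780 lb
  Al2O3: 17.69% × 250.0 = 44.22 lb
  SiO2: 68.59% × 250.0 = 171.5 lb
  B2O3: 2.899% × 250.0 = 7.248 lb
Sums-versus-targets review with the batch weights as given, for the quoted basis mass (every target is met by its sum modulo rounding of the values):
  Na2O: 58.38·0.1133 = 6.614 lb (target 6.615 lb)
  CaO: 24.58·0.5592 + 18.18·0.2701 = 18.66 lb (target 18.66 lb)
  Li2O: 39.55·0.04500 = 1.780 lb (target 1.780 lb)
  Al2O3: 58.38·0.1922 + 40.10·0.6493 + 101.5·0.003000 + 39.55·0.1685 = 44.23 lb (target 44.22 lb)
  SiO2: 58.38·0.6814 + 101.5·0.9949 + 39.55·0.7764 = 171.5 lb (target 171.5 lb)
  B2O3: 18.18·0.3986 = 7.247 lb (target 7.248 lb)
Glass-mass sanity pass: batch Σ − ignition loss = 250.0 lb (oxide target masses add up to 250.0 lb; with the basis standing at 250.0 lb — a pure rounding effect).
Batch total: Σ batch = 282.3 lb; LOI loss = Σ batch·LOI = 32.30 lb; yield = glass ÷ total batch = 88.56%.

Revised batch per 250.0 lb glaze:
  Albite: 58.38 lb
  ATH: 40.10 lb
  Sand: 101.5 lb
  Petalite: 39.55 lb
  Calcite: 24.58 lb
  Calcium borate ore: 18.18 lb
Total batch = 282.3 lb; LOI loss = 32.30 lb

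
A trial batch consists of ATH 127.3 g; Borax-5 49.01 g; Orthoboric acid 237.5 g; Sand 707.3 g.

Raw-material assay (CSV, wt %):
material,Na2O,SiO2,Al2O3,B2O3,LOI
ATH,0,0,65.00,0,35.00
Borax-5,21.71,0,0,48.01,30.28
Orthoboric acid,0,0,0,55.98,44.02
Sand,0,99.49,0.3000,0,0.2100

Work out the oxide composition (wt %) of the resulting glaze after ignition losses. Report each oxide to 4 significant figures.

Glass mass = 955.7 g (batch 1121 − LOI 165.4).
Composition: Na2O 1.113%, SiO2 73.63%, Al2O3 8.880%, B2O3 16.37%

Working values are shown rounded to four significant digits between the steps. The whole derivation carries exact precision all the way through — each reported number sees exactly one rounding — all derived quantities (glass mass, totals, ignition loss, the four compositions, yield) are recomputed in full precision starting from the weights for 955.7 g of glass as given in question or answer.
What the batch supplies per oxide:
  Na2O: 49.01·0.2171 = 10.64 g
  SiO2: 707.3·0.9949 = 703.7 g
  Al2O3: 127.3·0.6500 + 707.3·0.003000 = 84.87 g
  B2O3: 49.01·0.4801 + 237.5·0.5598 = 156.5 g
LOI: 127.3·0.3500 + 49.01·0.3028 + 237.5·0.4402 + 707.3·0.002100 = 165.4 g
Glass mass = batch − LOI = 1121 − 165.4 = 955.7 g (equal to the oxide-mass sum)
wt % = 100 × oxide mass / glass mass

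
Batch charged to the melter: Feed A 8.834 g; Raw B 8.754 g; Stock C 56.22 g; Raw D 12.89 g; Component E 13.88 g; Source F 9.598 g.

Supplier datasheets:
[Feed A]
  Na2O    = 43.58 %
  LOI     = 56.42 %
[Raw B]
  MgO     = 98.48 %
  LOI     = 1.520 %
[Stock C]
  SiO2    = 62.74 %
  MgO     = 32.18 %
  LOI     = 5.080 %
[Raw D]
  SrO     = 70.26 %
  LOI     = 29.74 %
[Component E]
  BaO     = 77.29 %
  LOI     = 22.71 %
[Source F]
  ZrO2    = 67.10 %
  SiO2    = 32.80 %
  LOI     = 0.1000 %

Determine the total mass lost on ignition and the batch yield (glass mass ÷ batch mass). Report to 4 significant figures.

Values along the way are printed, with 4-significant-figure rounding, in the printout — every computation runs at full float precision at all times; a single rounding yields every reported figure. All derived quantities are recomputed at exact precision (the six compositions, net glass mass, the yield, LOI, the totals) using the weight values per 95.21 g of glass precisely as stated by either problem or answer.
Material-by-material LOI:
  Feed A: 8.834 × 0.5642 = 4.984 g
  Raw B: 8.754 × 0.01520 = 0.1331 g
  Stock C: 56.22 × 0.05080 = 2.856 g
  Raw D: 12.89 × 0.2974 = 3.833 g
  Component E: 13.88 × 0.2271 = 3.152 g
  Source F: 9.598 × 0.001000 = 0.009598 g
Total LOI = 14.97 g
Glass = batch − LOI = 110.2 − 14.97 = 95.21 g

LOI loss = 14.97 g; glass = 95.21 g; yield = 86.41%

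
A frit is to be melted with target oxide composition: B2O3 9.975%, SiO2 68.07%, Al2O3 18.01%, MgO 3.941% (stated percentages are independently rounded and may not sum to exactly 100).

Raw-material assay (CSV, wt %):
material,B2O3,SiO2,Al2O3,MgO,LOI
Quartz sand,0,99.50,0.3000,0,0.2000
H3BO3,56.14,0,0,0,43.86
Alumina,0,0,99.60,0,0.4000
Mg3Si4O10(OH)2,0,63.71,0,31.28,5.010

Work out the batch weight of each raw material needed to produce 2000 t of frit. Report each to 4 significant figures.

Exact precision is maintained end to end — the intermediate values are printed (rounded to 4 significant figures) across the worked steps. Exactly one rounding goes into every reported result; all derived quantities are computed in full precision (LOI, net glass mass, totals, four oxide percentages, the yield) from the batch weights per 2000 t of glass exactly as printed in the question or the answer.
Per-oxide target masses for 2000 t frit:
  B2O3: 9.975% × 2000 = 199.5 t
  SiO2: 68.07% × 2000 = 1361 t
  Al2O3: 18.01% × 2000 = 360.2 t
  MgO: 3.941% × 2000 = 78.82 t
Oxide-by-oxide audit using the reported weights, under the basis named above (each sum matches its target mass exact up to rounding of places):
  B2O3: 355.4·0.5614 = 199.5 t (target 199.5 t)
  SiO2: 1207·0.9950 + 252.0·0.6371 = 1362 t (target 1361 t)
  Al2O3: 1207·0.003000 + 358.0·0.9960 = 360.2 t (target 360.2 t)
  MgO: 252.0·0.3128 = 78.83 t (target 78.82 t)
Glass mass check: total batch − LOI = 2000 t (per-oxide target masses sum to 2000 t; with the basis standing at 2000 t — deltas are rounding alone).
Total batch = Σ batch = 2172 t; loss to ignition Σ batch·LOI = 172.3 t; as yield: glass ÷ batch → 92.07%.

Batch per 2000 t frit:
  Quartz sand: 1207 t
  H3BO3: 355.4 t
  Alumina: 358.0 t
  Mg3Si4O10(OH)2: 252.0 t
Total batch = 2172 t; LOI loss = 172.3 t; yield = 92.07%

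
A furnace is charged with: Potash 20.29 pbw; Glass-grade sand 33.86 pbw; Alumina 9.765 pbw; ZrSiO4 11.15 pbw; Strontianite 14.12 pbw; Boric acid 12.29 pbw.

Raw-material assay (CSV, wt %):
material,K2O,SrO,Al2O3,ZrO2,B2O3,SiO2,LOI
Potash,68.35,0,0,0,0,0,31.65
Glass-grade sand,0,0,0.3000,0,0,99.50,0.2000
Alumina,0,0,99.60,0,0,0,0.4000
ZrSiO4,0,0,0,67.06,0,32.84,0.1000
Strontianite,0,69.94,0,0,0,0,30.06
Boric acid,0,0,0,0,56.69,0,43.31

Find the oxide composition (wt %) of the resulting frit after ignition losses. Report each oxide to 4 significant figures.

Glass mass = 85.37 pbw (batch 101.5 − LOI 16.11).
Composition: K2O 16.25%, SrO 11.57%, Al2O3 11.51%, ZrO2 8.759%, B2O3 8.161%, SiO2 43.75%

Intermediates are displayed, rounded to 4 significant digits, within the worked lines; the working math carries full precision at every stage. Every reported result is rounded a single time — the derived quantities, including LOI, the six compositions, the totals, yield, glass mass, are re-derived using the weight values at 85.37 pbw of glass at full float precision exactly as printed in question or answer.
Per-oxide mass from batch:
  K2O: 20.29·0.6835 = 13.87 pbw
  SrO: 14.12·0.6994 = 9.876 pbw
  Al2O3: 33.86·0.003000 + 9.765·0.9960 = 9.828 pbw
  ZrO2: 11.15·0.6706 = 7.477 pbw
  B2O3: 12.29·0.5669 = 6.967 pbw
  SiO2: 33.86·0.9950 + 11.15·0.3284 = 37.35 pbw
LOI: 20.29·0.3165 + 33.86·0.002000 + 9.765·0.004000 + 11.15·0.001000 + 14.12·0.3006 + 12.29·0.4331 = 16.11 pbw
Net of LOI, the glass mass = 101.5 − 16.11 = 85.37 pbw (equal to the oxide-mass sum)
percent by weight: oxide/glass ×100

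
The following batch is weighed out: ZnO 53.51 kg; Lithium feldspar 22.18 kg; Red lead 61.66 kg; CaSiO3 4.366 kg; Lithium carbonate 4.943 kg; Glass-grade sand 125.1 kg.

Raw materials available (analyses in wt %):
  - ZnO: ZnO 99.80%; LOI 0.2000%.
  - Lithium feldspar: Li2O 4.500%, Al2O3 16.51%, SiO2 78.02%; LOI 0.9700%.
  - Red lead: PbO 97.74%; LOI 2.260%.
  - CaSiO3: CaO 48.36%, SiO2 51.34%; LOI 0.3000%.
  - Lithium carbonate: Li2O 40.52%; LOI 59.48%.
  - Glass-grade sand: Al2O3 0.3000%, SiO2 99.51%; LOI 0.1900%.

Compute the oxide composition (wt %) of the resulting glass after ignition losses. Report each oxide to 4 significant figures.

In-progress results are displayed (rounded to four significant digits) on the page. Exact precision is maintained at all times — each reported result takes just one rounding; all derived quantities (yield, glass mass, the six compositions, the totals, ignition loss) are rebuilt starting from the weights on 266.9 kg of glass in full precision precisely as stated by the problem or answer text.
Delivered oxide masses:
  CaO: 4.366·0.4836 = 2.111 kg
  Li2O: 22.18·0.04500 + 4.943·0.4052 = 3.001 kg
  Al2O3: 22.18·0.1651 + 125.1·0.003000 = 4.037 kg
  ZnO: 53.51·0.9980 = 53.40 kg
  SiO2: 22.18·0.7802 + 4.366·0.5134 + 125.1·0.9951 = 144.0 kg
  PbO: 61.66·0.9774 = 60.27 kg
LOI: 53.51·0.002000 + 22.18·0.009700 + 61.66·0.02260 + 4.366·0.003000 + 4.943·0.5948 + 125.1·0.001900 = 4.907 kg
The glass mass, total less LOI, = 271.8 − 4.907 = 266.9 kg (= Σ oxide masses)
oxide / glass × 100 gives the wt %

Glass mass = 266.9 kg (batch 271.8 − LOI 4.907).
Composition: CaO 0.7912%, Li2O 1.125%, Al2O3 1.513%, ZnO 20.01%, SiO2 53.97%, PbO 22.58%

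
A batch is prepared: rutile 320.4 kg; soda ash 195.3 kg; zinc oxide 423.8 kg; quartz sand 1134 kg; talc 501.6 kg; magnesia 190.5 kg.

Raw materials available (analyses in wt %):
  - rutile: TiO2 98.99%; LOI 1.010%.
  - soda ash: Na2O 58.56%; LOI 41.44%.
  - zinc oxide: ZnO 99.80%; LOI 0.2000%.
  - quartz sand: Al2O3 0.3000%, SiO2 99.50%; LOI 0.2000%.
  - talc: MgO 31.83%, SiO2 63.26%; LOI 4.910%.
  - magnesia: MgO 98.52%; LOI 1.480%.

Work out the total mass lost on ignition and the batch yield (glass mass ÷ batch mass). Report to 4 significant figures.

Intermediates are printed, rounded to four significant digits, in the working; all arithmetic keeps full precision all the way through — a single rounding produces each reported figure. The derived quantities are recomputed in full float precision (ignition loss, glass mass, the totals, the yield, the six compositions) starting from the weights on 2651 kg of glass, exactly as printed in problem or answer.
Ignition loss by material:
  rutile: 320.4 × 0.01010 = 3.236 kg
  soda ash: 195.3 × 0.4144 = 80.93 kg
  zinc oxide: 423.8 × 0.002000 = 0.8476 kg
  quartz sand: 1134 × 0.002000 = 2.268 kg
  talc: 501.6 × 0.04910 = 24.63 kg
  magnesia: 190.5 × 0.01480 = 2.819 kg
Total LOI = 114.7 kg
Glass = batch − LOI = 2766 − 114.7 = 2651 kg

LOI loss = 114.7 kg; glass = 2651 kg; yield = 95.85%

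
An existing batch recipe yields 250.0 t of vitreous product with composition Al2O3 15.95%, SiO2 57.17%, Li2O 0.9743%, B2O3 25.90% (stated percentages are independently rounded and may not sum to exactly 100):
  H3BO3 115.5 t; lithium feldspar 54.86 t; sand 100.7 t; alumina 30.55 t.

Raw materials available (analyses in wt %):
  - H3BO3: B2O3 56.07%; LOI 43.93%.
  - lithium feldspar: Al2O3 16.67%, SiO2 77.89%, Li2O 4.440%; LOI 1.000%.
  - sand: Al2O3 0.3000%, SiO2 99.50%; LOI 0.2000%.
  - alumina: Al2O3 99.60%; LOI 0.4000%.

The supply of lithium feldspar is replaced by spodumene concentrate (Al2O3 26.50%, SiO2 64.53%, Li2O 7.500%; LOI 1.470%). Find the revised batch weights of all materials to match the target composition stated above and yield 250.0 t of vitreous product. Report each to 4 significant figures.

Revised batch per 250.0 t vitreous product:
  H3BO3: 115.5 t
  spodumene concentrate: 32.48 t
  sand: 122.6 t
  alumina: 31.03 t
Total batch = 301.6 t; LOI loss = 51.59 t

The whole derivation runs at full precision through every step. Values along the way are printed, with 4-significant-figure rounding, across the worked steps. Every reported number is rounded exactly once; derived quantities are recomputed from the weighed amounts for 250.0 t of glass in full precision (yield, the totals, LOI, the four compositions, glass mass), exactly as printed in question or answer.
The oxide mass targets at 250.0 t vitreous product:
  Al2O3: 15.95% × 250.0 = 39.88 t
  SiO2: 57.17% × 250.0 = 142.9 t
  Li2O: 0.9743% × 250.0 = 2.436 t
  B2O3: 25.90% × 250.0 = 64.75 t
Sums-versus-targets review with the batch weights as given, under the basis named above (target by target, the sums agree net of answer rounding effects):
  Al2O3: 32.48·0.2650 + 122.6·0.003000 + 31.03·0.9960 = 39.88 t (target 39.88 t)
  SiO2: 32.48·0.6453 + 122.6·0.9950 = 142.9 t (target 142.9 t)
  Li2O: 32.48·0.07500 = 2.436 t (target 2.436 t)
  B2O3: 115.5·0.5607 = 64.76 t (target 64.75 t)
Glass-mass bookkeeping: total batch − LOI = 250.0 t (the targets, summed, come to 250.0 t; the stated basis being 250.0 t — differing by rounding only).
Adding the batch up: Σ batch = 301.6 t; loss to ignition Σ batch·LOI = 51.59 t; yield, glass over the total, = 82.90%.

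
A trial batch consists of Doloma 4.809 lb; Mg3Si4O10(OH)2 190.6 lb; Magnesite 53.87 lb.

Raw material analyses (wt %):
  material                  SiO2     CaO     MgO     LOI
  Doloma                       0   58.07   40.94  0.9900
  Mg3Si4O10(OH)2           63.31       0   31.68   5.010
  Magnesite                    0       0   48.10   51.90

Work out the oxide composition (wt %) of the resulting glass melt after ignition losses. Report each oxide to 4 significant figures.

All arithmetic maintains exact precision all the way through; intermediates are printed, with 4-significant-digit rounding, within the worked lines; a single rounding finalizes every reported number. All derived quantities (ignition loss, yield, glass mass, the totals, the three compositions) are carried at full precision using the weight values at 211.7 lb of glass, as written in the problem or answer text.
Oxide-by-oxide delivered mass:
  SiO2: 190.6·0.6331 = 120.7 lb
  CaO: 4.809·0.5807 = 2.793 lb
  MgO: 4.809·0.4094 + 190.6·0.3168 + 53.87·0.4810 = 88.26 lb
LOI: 4.809·0.009900 + 190.6·0.05010 + 53.87·0.5190 = 37.56 lb
batch − LOI leaves glass = 249.3 − 37.56 = 211.7 lb (equal to the oxide-mass sum)
percent share: oxide ÷ glass, ×100

Glass mass = 211.7 lb (batch 249.3 − LOI 37.56).
Composition: SiO2 56.99%, CaO 1.319%, MgO 41.69%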